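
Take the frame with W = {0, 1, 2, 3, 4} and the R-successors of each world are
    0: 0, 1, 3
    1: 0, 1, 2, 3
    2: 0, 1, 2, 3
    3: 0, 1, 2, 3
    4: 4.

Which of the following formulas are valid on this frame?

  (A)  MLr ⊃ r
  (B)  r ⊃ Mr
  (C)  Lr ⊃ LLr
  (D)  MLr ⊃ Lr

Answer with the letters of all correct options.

B

R is reflexive: each world relates to itself.
R is not symmetric: 2 R 0 but not 0 R 2.
R is not transitive: 0 R 1 and 1 R 2 but not 0 R 2.
R is not euclidean: 1 R 0 and 1 R 2 but not 0 R 2.
(A) MLr ⊃ r is the dual of axiom B; it is valid on a frame exactly when R is symmetric. R is not symmetric, so not valid.
(B) r ⊃ Mr is the dual of axiom T, which corresponds to reflexivity. R is reflexive — valid.
(C) axiom 4: valid iff R is transitive. R is not transitive — not valid.
(D) MLr ⊃ Lr (the dual of axiom 5) characterises the euclidean frames. R is not euclidean — not valid.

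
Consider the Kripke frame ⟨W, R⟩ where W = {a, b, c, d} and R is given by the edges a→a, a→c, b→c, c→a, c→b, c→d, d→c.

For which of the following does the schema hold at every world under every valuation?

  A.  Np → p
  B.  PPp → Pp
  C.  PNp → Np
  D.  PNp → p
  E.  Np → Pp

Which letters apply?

D, E

R is not reflexive: not b R b.
R is symmetric: every R-edge is matched by its reverse.
R is not transitive: a R c and c R b but not a R b.
R is not euclidean: c R a and c R b but not a R b.
R is serial: every world has an R-successor.
(A) axiom T: valid iff R is reflexive. R is not reflexive — not valid.
(B) PPp → Pp is the dual of axiom 4; it is valid on a frame exactly when R is transitive. R is not transitive, so not valid.
(C) PNp → Np is the dual of axiom 5; it is valid on a frame exactly when R is euclidean. R is not euclidean, so not valid.
(D) the dual of axiom B: valid iff R is symmetric. R is symmetric — valid.
(E) Np → Pp is axiom D, which corresponds to seriality. R is serial — valid.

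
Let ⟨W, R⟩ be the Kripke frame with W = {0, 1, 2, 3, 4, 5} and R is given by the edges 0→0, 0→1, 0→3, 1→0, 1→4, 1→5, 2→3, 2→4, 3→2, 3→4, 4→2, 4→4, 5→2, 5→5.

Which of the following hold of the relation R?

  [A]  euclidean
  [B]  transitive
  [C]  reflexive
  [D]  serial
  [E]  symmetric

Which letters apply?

(A) not euclidean: 0 R 1 and 0 R 3 but not 1 R 3.
(B) not transitive: 0 R 1 and 1 R 4 but not 0 R 4.
(C) not reflexive: not 1 R 1.
(D) serial: every world has an R-successor.
(E) not symmetric: 0 R 3 but not 3 R 0.

D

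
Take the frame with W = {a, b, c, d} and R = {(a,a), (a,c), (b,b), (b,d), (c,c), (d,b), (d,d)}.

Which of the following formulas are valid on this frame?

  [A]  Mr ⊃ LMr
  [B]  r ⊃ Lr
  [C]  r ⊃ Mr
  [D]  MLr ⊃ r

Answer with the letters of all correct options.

C

R is reflexive: each world relates to itself.
R is not symmetric: a R c but not c R a.
R is not euclidean: a R c and a R a but not c R a.
R is not a subset of the identity: a R c with a ≠ c.
(A) Mr ⊃ LMr is axiom 5, which corresponds to the euclidean property. R is not euclidean — not valid.
(B) r ⊃ Lr is equivalent to ◇p→p; it holds exactly when R ⊆ identity. Here R ⊄ identity — not valid.
(C) r ⊃ Mr is the dual of axiom T, which corresponds to reflexivity. R is reflexive — valid.
(D) MLr ⊃ r is the dual of axiom B; it is valid on a frame exactly when R is symmetric. R is not symmetric, so not valid.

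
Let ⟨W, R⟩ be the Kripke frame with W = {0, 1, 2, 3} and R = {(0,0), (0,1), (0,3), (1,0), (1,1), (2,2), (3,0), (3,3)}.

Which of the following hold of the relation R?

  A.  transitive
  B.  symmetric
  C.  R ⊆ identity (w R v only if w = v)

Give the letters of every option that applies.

(A) not transitive: 1 R 0 and 0 R 3 but not 1 R 3.
(B) symmetric: every R-edge is matched by its reverse.
(C) not ⊆ identity: 0 R 1 with 0 ≠ 1.

B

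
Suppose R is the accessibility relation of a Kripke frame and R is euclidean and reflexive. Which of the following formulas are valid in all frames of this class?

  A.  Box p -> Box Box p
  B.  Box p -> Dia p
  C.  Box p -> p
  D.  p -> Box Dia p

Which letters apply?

A, B, C, D

A reflexive euclidean relation is also symmetric (from wRw and wRv the euclidean condition gives vRw) and hence transitive; it is an equivalence relation.
(A) Box p -> Box Box p (axiom 4) characterises the transitive frames. Every such R is transitive — valid.
(B) Box p -> Dia p is axiom D; it is valid on a frame exactly when R is serial. Every such R is serial, so valid.
(C) Box p -> p is axiom T; it is valid on a frame exactly when R is reflexive. Every such R is reflexive, so valid.
(D) p -> Box Dia p (axiom B) characterises the symmetric frames. Every such R is symmetric — valid.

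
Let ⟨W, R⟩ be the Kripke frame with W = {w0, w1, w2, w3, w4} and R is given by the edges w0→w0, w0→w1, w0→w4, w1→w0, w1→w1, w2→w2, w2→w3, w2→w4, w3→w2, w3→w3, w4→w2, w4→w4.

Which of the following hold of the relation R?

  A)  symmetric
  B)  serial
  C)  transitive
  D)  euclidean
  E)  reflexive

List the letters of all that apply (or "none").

B, E

(A) not symmetric: w0 R w4 but not w4 R w0.
(B) serial: every world has an R-successor.
(C) not transitive: w0 R w4 and w4 R w2 but not w0 R w2.
(D) not euclidean: w0 R w1 and w0 R w4 but not w1 R w4.
(E) reflexive: each world relates to itself.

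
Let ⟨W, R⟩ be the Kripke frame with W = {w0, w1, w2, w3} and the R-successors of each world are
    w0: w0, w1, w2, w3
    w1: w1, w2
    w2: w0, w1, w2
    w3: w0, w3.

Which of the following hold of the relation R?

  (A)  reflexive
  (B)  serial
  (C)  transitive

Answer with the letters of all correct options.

A, B

(A) reflexive: each world relates to itself.
(B) serial: every world has an R-successor.
(C) not transitive: w1 R w2 and w2 R w0 but not w1 R w0.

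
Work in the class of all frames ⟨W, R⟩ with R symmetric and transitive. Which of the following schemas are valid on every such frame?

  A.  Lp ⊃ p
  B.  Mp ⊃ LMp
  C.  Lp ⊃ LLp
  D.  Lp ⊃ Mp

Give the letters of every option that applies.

A symmetric transitive relation is euclidean (uRv and uRw give vRu by symmetry, then vRw by transitivity).
(A) Lp ⊃ p is axiom T, which corresponds to reflexivity. Such an R need not be reflexive — not valid.
(B) Mp ⊃ LMp is axiom 5; it is valid on a frame exactly when R is euclidean. Every such R is euclidean, so valid.
(C) Lp ⊃ LLp is axiom 4; it is valid on a frame exactly when R is transitive. Every such R is transitive, so valid.
(D) Lp ⊃ Mp (axiom D) characterises the serial frames. Such an R need not be serial — not valid.

B, C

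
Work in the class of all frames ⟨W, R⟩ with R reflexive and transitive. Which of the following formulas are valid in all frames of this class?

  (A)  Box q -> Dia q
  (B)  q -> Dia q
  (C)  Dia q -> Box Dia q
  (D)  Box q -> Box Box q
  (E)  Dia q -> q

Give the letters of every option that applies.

A, B, D

Reflexive relations are serial.
(A) Box q -> Dia q (axiom D) characterises the serial frames. Every such R is serial — valid.
(B) q -> Dia q is the dual of axiom T, which corresponds to reflexivity. Every such R is reflexive — valid.
(C) Dia q -> Box Dia q is axiom 5; it is valid on a frame exactly when R is euclidean. Such an R need not be euclidean, so not valid.
(D) axiom 4: valid iff R is transitive. Every such R is transitive — valid.
(E) Dia q -> q (the converse of T) corresponds to R being a subset of the identity. Such an R need not be a subset of the identity, so not valid.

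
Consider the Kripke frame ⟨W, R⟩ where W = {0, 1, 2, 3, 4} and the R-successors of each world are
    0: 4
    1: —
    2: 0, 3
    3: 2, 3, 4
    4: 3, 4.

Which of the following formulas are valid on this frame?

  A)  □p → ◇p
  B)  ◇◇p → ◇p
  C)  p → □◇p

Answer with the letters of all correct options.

R is not symmetric: 0 R 4 but not 4 R 0.
R is not transitive: 0 R 4 and 4 R 3 but not 0 R 3.
R is not serial: 1 has no R-successor.
(A) □p → ◇p (axiom D) characterises the serial frames. R is not serial — not valid.
(B) ◇◇p → ◇p is the dual of axiom 4, which corresponds to transitivity. R is not transitive — not valid.
(C) p → □◇p is axiom B, which corresponds to symmetry. R is not symmetric — not valid.

none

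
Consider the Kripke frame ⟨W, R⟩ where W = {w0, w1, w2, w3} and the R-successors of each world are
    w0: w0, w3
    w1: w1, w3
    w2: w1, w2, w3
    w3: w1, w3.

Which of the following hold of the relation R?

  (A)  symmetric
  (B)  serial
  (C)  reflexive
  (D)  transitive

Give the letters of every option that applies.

(A) not symmetric: w0 R w3 but not w3 R w0.
(B) serial: every world has an R-successor.
(C) reflexive: each world relates to itself.
(D) not transitive: w0 R w3 and w3 R w1 but not w0 R w1.

B, C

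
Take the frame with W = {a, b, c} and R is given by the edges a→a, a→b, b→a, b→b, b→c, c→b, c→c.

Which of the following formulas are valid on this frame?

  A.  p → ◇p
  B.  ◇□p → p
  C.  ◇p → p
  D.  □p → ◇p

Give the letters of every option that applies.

R is reflexive: each world relates to itself.
R is symmetric: every R-edge is matched by its reverse.
R is serial: every world has an R-successor.
R is not a subset of the identity: a R b with a ≠ b.
(A) p → ◇p is the dual of axiom T, which corresponds to reflexivity. R is reflexive — valid.
(B) ◇□p → p is the dual of axiom B, which corresponds to symmetry. R is symmetric — valid.
(C) ◇p → p is the converse of T; it holds exactly when R ⊆ identity. Here R ⊄ identity — not valid.
(D) axiom D: valid iff R is serial. R is serial — valid.

A, B, D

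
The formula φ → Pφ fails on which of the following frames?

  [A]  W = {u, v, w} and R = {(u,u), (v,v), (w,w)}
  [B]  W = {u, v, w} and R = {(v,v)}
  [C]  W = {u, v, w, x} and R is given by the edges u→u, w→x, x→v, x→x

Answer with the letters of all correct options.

B, C

The schema φ → Pφ is the dual of axiom T; it is valid on a frame iff R is reflexive.
(A) R is reflexive (each world relates to itself), so the schema is valid here.
(B) R is not reflexive (not u R u), so the schema fails here.
(C) R is not reflexive (not v R v), so the schema fails here.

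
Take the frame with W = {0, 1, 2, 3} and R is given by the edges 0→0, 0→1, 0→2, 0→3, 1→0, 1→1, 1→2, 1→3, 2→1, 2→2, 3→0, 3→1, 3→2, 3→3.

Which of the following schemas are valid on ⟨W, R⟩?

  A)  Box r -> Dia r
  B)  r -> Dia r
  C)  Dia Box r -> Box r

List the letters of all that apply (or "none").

A, B

R is reflexive: each world relates to itself.
R is not euclidean: 0 R 2 and 0 R 0 but not 2 R 0.
R is serial: every world has an R-successor.
(A) Box r -> Dia r (axiom D) characterises the serial frames. R is serial — valid.
(B) r -> Dia r is the dual of axiom T, which corresponds to reflexivity. R is reflexive — valid.
(C) Dia Box r -> Box r (the dual of axiom 5) characterises the euclidean frames. R is not euclidean — not valid.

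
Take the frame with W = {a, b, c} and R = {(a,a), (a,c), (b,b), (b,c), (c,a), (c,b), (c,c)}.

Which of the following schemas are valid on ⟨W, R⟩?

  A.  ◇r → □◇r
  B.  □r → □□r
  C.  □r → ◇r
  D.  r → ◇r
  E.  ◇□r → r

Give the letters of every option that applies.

R is reflexive: each world relates to itself.
R is symmetric: every R-edge is matched by its reverse.
R is not transitive: a R c and c R b but not a R b.
R is not euclidean: c R a and c R b but not a R b.
R is serial: every world has an R-successor.
(A) ◇r → □◇r is axiom 5, which corresponds to the euclidean property. R is not euclidean — not valid.
(B) □r → □□r (axiom 4) characterises the transitive frames. R is not transitive — not valid.
(C) axiom D: valid iff R is serial. R is serial — valid.
(D) r → ◇r is the dual of axiom T, which corresponds to reflexivity. R is reflexive — valid.
(E) ◇□r → r is the dual of axiom B, which corresponds to symmetry. R is symmetric — valid.

C, D, E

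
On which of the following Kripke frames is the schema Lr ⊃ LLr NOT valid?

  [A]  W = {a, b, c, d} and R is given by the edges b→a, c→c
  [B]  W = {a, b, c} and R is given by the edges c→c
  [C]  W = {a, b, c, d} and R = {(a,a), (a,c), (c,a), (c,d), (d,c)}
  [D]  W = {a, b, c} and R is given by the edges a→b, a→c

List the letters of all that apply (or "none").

C

The schema Lr ⊃ LLr is axiom 4; it is valid on a frame iff R is transitive.
(A) R is transitive (R is closed under composition), so the schema is valid here.
(B) R is transitive (R is closed under composition), so the schema is valid here.
(C) R is not transitive (a R c and c R d but not a R d), so the schema fails here.
(D) R is transitive (R is closed under composition), so the schema is valid here.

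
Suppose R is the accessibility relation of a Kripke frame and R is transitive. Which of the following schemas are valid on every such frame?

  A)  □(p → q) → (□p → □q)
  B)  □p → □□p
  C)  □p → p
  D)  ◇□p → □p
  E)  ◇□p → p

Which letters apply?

(A) □(p → q) → (□p → □q) is axiom K, valid on every Kripke frame — valid.
(B) □p → □□p is axiom 4, which corresponds to transitivity. Every such R is transitive — valid.
(C) □p → p (axiom T) characterises the reflexive frames. Such an R need not be reflexive — not valid.
(D) ◇□p → □p (the dual of axiom 5) characterises the euclidean frames. Such an R need not be euclidean — not valid.
(E) ◇□p → p (the dual of axiom B) characterises the symmetric frames. Such an R need not be symmetric — not valid.

A, B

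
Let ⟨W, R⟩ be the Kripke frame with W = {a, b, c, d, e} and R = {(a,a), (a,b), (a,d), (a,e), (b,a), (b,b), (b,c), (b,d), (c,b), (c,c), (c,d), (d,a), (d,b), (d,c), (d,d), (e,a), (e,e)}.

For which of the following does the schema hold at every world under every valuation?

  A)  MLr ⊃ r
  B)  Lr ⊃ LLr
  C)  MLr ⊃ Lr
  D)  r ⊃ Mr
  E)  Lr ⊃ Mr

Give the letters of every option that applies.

R is reflexive: each world relates to itself.
R is symmetric: every R-edge is matched by its reverse.
R is not transitive: a R b and b R c but not a R c.
R is not euclidean: a R b and a R e but not b R e.
R is serial: every world has an R-successor.
(A) MLr ⊃ r is the dual of axiom B; it is valid on a frame exactly when R is symmetric. R is symmetric, so valid.
(B) Lr ⊃ LLr is axiom 4; it is valid on a frame exactly when R is transitive. R is not transitive, so not valid.
(C) the dual of axiom 5: valid iff R is euclidean. R is not euclidean — not valid.
(D) r ⊃ Mr (the dual of axiom T) characterises the reflexive frames. R is reflexive — valid.
(E) Lr ⊃ Mr is axiom D; it is valid on a frame exactly when R is serial. R is serial, so valid.

A, D, E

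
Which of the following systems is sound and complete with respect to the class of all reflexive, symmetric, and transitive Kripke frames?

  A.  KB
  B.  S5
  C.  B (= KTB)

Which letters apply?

(A) KB is determined by the class of symmetric frames.
(B) S5 is determined by exactly this class.
(C) B (= KTB) is determined by the class of reflexive and symmetric frames.

B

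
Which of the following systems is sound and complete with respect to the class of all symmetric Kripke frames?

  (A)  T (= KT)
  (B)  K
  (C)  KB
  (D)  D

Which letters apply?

(A) T (= KT) is determined by the class of reflexive frames.
(B) K is determined by the class of arbitrary frames.
(C) KB is determined by exactly this class.
(D) D is determined by the class of serial frames.

C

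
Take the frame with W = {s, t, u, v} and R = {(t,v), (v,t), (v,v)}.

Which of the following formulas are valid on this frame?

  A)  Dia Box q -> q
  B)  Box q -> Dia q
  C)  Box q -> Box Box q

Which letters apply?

A

R is symmetric: every R-edge is matched by its reverse.
R is not transitive: t R v and v R t but not t R t.
R is not serial: s has no R-successor.
(A) the dual of axiom B: valid iff R is symmetric. R is symmetric — valid.
(B) Box q -> Dia q (axiom D) characterises the serial frames. R is not serial — not valid.
(C) Box q -> Box Box q (axiom 4) characterises the transitive frames. R is not transitive — not valid.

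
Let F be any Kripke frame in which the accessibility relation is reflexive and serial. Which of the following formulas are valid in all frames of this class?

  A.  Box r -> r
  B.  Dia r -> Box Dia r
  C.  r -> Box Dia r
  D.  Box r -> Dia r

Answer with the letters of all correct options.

A, D

(A) Box r -> r is axiom T; it is valid on a frame exactly when R is reflexive. Every such R is reflexive, so valid.
(B) Dia r -> Box Dia r is axiom 5; it is valid on a frame exactly when R is euclidean. Such an R need not be euclidean, so not valid.
(C) r -> Box Dia r (axiom B) characterises the symmetric frames. Such an R need not be symmetric — not valid.
(D) axiom D: valid iff R is serial. Every such R is serial — valid.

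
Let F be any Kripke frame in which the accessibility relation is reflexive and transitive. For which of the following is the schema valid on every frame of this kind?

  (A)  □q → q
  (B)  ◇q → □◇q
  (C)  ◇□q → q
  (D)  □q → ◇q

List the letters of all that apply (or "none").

Reflexive relations are serial.
(A) □q → q (axiom T) characterises the reflexive frames. Every such R is reflexive — valid.
(B) ◇q → □◇q (axiom 5) characterises the euclidean frames. Such an R need not be euclidean — not valid.
(C) the dual of axiom B: valid iff R is symmetric. Such an R need not be symmetric — not valid.
(D) axiom D: valid iff R is serial. Every such R is serial — valid.

A, D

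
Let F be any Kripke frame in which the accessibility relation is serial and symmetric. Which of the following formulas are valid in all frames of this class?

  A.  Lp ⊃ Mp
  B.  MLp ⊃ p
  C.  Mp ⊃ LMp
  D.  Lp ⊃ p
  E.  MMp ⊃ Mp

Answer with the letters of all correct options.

(A) Lp ⊃ Mp is axiom D; it is valid on a frame exactly when R is serial. Every such R is serial, so valid.
(B) the dual of axiom B: valid iff R is symmetric. Every such R is symmetric — valid.
(C) Mp ⊃ LMp (axiom 5) characterises the euclidean frames. Such an R need not be euclidean — not valid.
(D) Lp ⊃ p is axiom T, which corresponds to reflexivity. Such an R need not be reflexive — not valid.
(E) MMp ⊃ Mp (the dual of axiom 4) characterises the transitive frames. Such an R need not be transitive — not valid.

A, B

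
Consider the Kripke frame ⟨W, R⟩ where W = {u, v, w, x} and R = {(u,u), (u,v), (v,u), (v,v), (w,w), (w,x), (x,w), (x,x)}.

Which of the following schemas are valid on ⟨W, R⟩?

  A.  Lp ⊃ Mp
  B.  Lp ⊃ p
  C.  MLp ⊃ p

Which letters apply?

A, B, C

R is reflexive: each world relates to itself.
R is symmetric: every R-edge is matched by its reverse.
R is serial: every world has an R-successor.
(A) axiom D: valid iff R is serial. R is serial — valid.
(B) Lp ⊃ p is axiom T, which corresponds to reflexivity. R is reflexive — valid.
(C) the dual of axiom B: valid iff R is symmetric. R is symmetric — valid.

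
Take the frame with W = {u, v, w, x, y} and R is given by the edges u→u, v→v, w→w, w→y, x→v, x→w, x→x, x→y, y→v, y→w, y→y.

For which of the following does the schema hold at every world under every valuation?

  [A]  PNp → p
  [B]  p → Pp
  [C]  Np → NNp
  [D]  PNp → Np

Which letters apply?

R is reflexive: each world relates to itself.
R is not symmetric: x R v but not v R x.
R is not transitive: w R y and y R v but not w R v.
R is not euclidean: x R v and x R w but not v R w.
(A) PNp → p (the dual of axiom B) characterises the symmetric frames. R is not symmetric — not valid.
(B) p → Pp is the dual of axiom T; it is valid on a frame exactly when R is reflexive. R is reflexive, so valid.
(C) Np → NNp is axiom 4, which corresponds to transitivity. R is not transitive — not valid.
(D) PNp → Np is the dual of axiom 5; it is valid on a frame exactly when R is euclidean. R is not euclidean, so not valid.

B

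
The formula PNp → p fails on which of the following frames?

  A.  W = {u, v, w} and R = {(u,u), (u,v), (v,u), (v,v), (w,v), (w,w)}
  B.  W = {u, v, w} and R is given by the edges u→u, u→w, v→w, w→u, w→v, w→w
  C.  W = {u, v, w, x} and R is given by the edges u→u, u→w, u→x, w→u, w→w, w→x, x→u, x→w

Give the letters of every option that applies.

The schema PNp → p is the dual of axiom B; it is valid on a frame iff R is symmetric.
(A) R is not symmetric (w R v but not v R w), so the schema fails here.
(B) R is symmetric (every R-edge is matched by its reverse), so the schema is valid here.
(C) R is symmetric (every R-edge is matched by its reverse), so the schema is valid here.

A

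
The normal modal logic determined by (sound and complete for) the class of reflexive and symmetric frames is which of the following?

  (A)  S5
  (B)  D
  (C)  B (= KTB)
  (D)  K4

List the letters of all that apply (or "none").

C

(A) S5 is determined by the class of reflexive, symmetric, and transitive frames.
(B) D is determined by the class of serial frames.
(C) B (= KTB) is determined by exactly this class.
(D) K4 is determined by the class of transitive frames.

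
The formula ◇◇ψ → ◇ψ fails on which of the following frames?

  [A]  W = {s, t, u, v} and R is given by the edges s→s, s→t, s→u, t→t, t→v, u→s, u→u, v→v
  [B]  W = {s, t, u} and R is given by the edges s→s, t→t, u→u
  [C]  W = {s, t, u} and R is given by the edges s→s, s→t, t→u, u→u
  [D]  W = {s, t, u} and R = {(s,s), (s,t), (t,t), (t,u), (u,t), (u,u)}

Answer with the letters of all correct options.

The schema ◇◇ψ → ◇ψ is the dual of axiom 4; it is valid on a frame iff R is transitive.
(A) R is not transitive (s R t and t R v but not s R v), so the schema fails here.
(B) R is transitive (R is closed under composition), so the schema is valid here.
(C) R is not transitive (s R t and t R u but not s R u), so the schema fails here.
(D) R is not transitive (s R t and t R u but not s R u), so the schema fails here.

A, C, D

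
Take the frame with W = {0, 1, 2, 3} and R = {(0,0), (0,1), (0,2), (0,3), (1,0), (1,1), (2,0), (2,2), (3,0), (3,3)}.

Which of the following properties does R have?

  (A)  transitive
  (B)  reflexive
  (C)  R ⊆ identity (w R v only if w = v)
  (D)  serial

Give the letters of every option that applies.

B, D

(A) not transitive: 1 R 0 and 0 R 2 but not 1 R 2.
(B) reflexive: each world relates to itself.
(C) not ⊆ identity: 0 R 1 with 0 ≠ 1.
(D) serial: every world has an R-successor.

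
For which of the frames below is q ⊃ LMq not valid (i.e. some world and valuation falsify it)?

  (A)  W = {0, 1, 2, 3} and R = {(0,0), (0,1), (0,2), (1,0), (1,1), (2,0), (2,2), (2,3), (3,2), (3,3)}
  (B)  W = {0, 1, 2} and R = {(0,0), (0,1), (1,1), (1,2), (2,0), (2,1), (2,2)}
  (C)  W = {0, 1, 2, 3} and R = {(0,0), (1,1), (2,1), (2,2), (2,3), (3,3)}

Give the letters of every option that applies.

B, C

The schema q ⊃ LMq is axiom B; it is valid on a frame iff R is symmetric.
(A) R is symmetric (every R-edge is matched by its reverse), so the schema is valid here.
(B) R is not symmetric (0 R 1 but not 1 R 0), so the schema fails here.
(C) R is not symmetric (2 R 1 but not 1 R 2), so the schema fails here.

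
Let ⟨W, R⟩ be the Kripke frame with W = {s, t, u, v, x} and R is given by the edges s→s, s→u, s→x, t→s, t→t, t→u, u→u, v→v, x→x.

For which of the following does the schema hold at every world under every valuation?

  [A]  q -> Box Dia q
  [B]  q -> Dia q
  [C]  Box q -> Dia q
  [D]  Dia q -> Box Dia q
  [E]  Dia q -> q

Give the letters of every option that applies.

R is reflexive: each world relates to itself.
R is not symmetric: s R u but not u R s.
R is not euclidean: s R u and s R s but not u R s.
R is serial: every world has an R-successor.
R is not a subset of the identity: s R u with s ≠ u.
(A) axiom B: valid iff R is symmetric. R is not symmetric — not valid.
(B) q -> Dia q is the dual of axiom T, which corresponds to reflexivity. R is reflexive — valid.
(C) Box q -> Dia q (axiom D) characterises the serial frames. R is serial — valid.
(D) Dia q -> Box Dia q is axiom 5; it is valid on a frame exactly when R is euclidean. R is not euclidean, so not valid.
(E) Dia q -> q is valid only on frames where every R-edge is a self-loop. Here R ⊄ identity — not valid.

B, C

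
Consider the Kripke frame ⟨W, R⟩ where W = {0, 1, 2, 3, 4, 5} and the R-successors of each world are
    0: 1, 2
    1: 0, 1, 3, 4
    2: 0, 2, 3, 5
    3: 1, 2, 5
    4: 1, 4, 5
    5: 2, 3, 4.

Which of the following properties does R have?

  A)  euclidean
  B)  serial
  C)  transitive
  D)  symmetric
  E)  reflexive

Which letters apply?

(A) not euclidean: 0 R 1 and 0 R 2 but not 1 R 2.
(B) serial: every world has an R-successor.
(C) not transitive: 0 R 1 and 1 R 0 but not 0 R 0.
(D) symmetric: every R-edge is matched by its reverse.
(E) not reflexive: not 0 R 0.

B, D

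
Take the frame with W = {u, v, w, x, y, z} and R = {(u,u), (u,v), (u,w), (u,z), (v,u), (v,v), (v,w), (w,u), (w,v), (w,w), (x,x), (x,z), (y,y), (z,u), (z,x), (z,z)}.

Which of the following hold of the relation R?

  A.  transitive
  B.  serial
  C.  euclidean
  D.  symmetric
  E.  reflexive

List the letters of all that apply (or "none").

B, D, E

(A) not transitive: u R z and z R x but not u R x.
(B) serial: every world has an R-successor.
(C) not euclidean: u R v and u R z but not v R z.
(D) symmetric: every R-edge is matched by its reverse.
(E) reflexive: each world relates to itself.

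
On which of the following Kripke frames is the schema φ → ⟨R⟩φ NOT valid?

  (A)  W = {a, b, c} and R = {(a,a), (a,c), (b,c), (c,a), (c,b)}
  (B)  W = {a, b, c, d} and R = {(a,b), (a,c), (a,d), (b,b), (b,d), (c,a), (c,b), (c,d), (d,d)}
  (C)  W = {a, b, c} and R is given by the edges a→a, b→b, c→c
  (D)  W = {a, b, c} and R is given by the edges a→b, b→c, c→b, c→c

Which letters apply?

A, B, D

The schema φ → ⟨R⟩φ is the dual of axiom T; it is valid on a frame iff R is reflexive.
(A) R is not reflexive (not b R b), so the schema fails here.
(B) R is not reflexive (not a R a), so the schema fails here.
(C) R is reflexive (each world relates to itself), so the schema is valid here.
(D) R is not reflexive (not a R a), so the schema fails here.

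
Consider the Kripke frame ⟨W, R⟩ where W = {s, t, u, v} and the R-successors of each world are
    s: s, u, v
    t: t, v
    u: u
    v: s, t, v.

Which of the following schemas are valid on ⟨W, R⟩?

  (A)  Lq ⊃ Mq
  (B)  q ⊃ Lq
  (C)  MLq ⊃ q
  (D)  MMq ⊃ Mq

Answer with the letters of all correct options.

R is not symmetric: s R u but not u R s.
R is not transitive: s R v and v R t but not s R t.
R is serial: every world has an R-successor.
R is not a subset of the identity: s R u with s ≠ u.
(A) Lq ⊃ Mq is axiom D, which corresponds to seriality. R is serial — valid.
(B) q ⊃ Lq (equivalent to ◇p→p) corresponds to R being a subset of the identity. Here R ⊄ identity, so not valid.
(C) the dual of axiom B: valid iff R is symmetric. R is not symmetric — not valid.
(D) MMq ⊃ Mq (the dual of axiom 4) characterises the transitive frames. R is not transitive — not valid.

A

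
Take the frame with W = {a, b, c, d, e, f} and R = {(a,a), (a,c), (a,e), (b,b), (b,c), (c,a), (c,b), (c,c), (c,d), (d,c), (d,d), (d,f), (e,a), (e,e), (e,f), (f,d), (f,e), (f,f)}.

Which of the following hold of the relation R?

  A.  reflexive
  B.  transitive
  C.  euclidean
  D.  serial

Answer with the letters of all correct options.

(A) reflexive: each world relates to itself.
(B) not transitive: a R c and c R b but not a R b.
(C) not euclidean: a R c and a R e but not c R e.
(D) serial: every world has an R-successor.

A, D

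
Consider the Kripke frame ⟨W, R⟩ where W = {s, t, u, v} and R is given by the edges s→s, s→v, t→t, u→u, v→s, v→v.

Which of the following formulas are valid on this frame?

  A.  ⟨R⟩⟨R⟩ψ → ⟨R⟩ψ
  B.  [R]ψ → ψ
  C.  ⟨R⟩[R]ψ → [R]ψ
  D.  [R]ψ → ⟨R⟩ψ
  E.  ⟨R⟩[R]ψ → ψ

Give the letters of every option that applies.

A, B, C, D, E

R is reflexive: each world relates to itself.
R is symmetric: every R-edge is matched by its reverse.
R is transitive: R is closed under composition.
R is euclidean: any two R-successors of the same world are R-related.
R is serial: every world has an R-successor.
(A) ⟨R⟩⟨R⟩ψ → ⟨R⟩ψ is the dual of axiom 4, which corresponds to transitivity. R is transitive — valid.
(B) [R]ψ → ψ (axiom T) characterises the reflexive frames. R is reflexive — valid.
(C) ⟨R⟩[R]ψ → [R]ψ is the dual of axiom 5; it is valid on a frame exactly when R is euclidean. R is euclidean, so valid.
(D) axiom D: valid iff R is serial. R is serial — valid.
(E) the dual of axiom B: valid iff R is symmetric. R is symmetric — valid.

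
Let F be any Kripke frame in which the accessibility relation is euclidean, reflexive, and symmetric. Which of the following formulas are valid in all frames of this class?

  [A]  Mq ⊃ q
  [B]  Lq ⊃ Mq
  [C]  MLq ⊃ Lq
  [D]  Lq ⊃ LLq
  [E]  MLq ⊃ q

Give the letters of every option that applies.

B, C, D, E

A relation that is euclidean, reflexive, and symmetric is also serial and transitive.
(A) Mq ⊃ q is the converse of T; it holds exactly when R ⊆ identity. Such an R need not be a subset of the identity — not valid.
(B) Lq ⊃ Mq is axiom D; it is valid on a frame exactly when R is serial. Every such R is serial, so valid.
(C) MLq ⊃ Lq is the dual of axiom 5, which corresponds to the euclidean property. Every such R is euclidean — valid.
(D) Lq ⊃ LLq is axiom 4, which corresponds to transitivity. Every such R is transitive — valid.
(E) MLq ⊃ q is the dual of axiom B; it is valid on a frame exactly when R is symmetric. Every such R is symmetric, so valid.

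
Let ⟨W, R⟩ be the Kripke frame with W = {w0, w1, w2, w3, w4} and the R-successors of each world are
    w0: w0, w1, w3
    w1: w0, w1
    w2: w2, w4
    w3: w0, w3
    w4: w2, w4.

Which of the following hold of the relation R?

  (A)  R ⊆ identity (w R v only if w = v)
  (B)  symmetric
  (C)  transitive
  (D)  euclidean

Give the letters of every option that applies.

(A) not ⊆ identity: w0 R w1 with w0 ≠ w1.
(B) symmetric: every R-edge is matched by its reverse.
(C) not transitive: w1 R w0 and w0 R w3 but not w1 R w3.
(D) not euclidean: w0 R w1 and w0 R w3 but not w1 R w3.

B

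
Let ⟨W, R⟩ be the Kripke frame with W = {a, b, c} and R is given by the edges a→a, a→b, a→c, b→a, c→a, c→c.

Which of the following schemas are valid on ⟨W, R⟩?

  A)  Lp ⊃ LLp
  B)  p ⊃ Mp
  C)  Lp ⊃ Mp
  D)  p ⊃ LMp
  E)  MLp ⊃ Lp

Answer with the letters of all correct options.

R is not reflexive: not b R b.
R is symmetric: every R-edge is matched by its reverse.
R is not transitive: b R a and a R b but not b R b.
R is not euclidean: a R b and a R c but not b R c.
R is serial: every world has an R-successor.
(A) axiom 4: valid iff R is transitive. R is not transitive — not valid.
(B) the dual of axiom T: valid iff R is reflexive. R is not reflexive — not valid.
(C) Lp ⊃ Mp (axiom D) characterises the serial frames. R is serial — valid.
(D) p ⊃ LMp (axiom B) characterises the symmetric frames. R is symmetric — valid.
(E) the dual of axiom 5: valid iff R is euclidean. R is not euclidean — not valid.

C, D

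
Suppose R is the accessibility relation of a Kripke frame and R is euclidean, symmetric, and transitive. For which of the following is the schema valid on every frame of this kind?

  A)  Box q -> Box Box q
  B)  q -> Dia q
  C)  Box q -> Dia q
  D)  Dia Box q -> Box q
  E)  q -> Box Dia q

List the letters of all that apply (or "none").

(A) Box q -> Box Box q is axiom 4; it is valid on a frame exactly when R is transitive. Every such R is transitive, so valid.
(B) q -> Dia q is the dual of axiom T, which corresponds to reflexivity. Such an R need not be reflexive — not valid.
(C) Box q -> Dia q is axiom D; it is valid on a frame exactly when R is serial. Such an R need not be serial, so not valid.
(D) Dia Box q -> Box q (the dual of axiom 5) characterises the euclidean frames. Every such R is euclidean — valid.
(E) q -> Box Dia q is axiom B, which corresponds to symmetry. Every such R is symmetric — valid.

A, D, E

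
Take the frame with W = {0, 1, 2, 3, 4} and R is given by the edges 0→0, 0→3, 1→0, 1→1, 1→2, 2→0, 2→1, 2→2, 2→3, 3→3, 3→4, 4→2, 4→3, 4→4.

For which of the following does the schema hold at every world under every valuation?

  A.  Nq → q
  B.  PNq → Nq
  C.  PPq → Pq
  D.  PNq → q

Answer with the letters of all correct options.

A

R is reflexive: each world relates to itself.
R is not symmetric: 0 R 3 but not 3 R 0.
R is not transitive: 0 R 3 and 3 R 4 but not 0 R 4.
R is not euclidean: 0 R 3 and 0 R 0 but not 3 R 0.
(A) axiom T: valid iff R is reflexive. R is reflexive — valid.
(B) PNq → Nq is the dual of axiom 5, which corresponds to the euclidean property. R is not euclidean — not valid.
(C) PPq → Pq is the dual of axiom 4, which corresponds to transitivity. R is not transitive — not valid.
(D) PNq → q is the dual of axiom B, which corresponds to symmetry. R is not symmetric — not valid.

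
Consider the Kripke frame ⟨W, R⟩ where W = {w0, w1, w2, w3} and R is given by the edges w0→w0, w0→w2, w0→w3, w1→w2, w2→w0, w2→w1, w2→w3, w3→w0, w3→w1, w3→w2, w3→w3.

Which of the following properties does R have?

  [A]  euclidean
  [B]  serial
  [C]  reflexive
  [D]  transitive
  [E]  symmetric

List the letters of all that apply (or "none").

B

(A) not euclidean: w2 R w0 and w2 R w1 but not w0 R w1.
(B) serial: every world has an R-successor.
(C) not reflexive: not w1 R w1.
(D) not transitive: w0 R w2 and w2 R w1 but not w0 R w1.
(E) not symmetric: w3 R w1 but not w1 R w3.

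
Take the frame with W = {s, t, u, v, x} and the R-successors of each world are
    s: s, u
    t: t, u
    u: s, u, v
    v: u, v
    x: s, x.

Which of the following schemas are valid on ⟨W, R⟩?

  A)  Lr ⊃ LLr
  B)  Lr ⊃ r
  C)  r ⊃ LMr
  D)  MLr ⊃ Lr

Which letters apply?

R is reflexive: each world relates to itself.
R is not symmetric: t R u but not u R t.
R is not transitive: s R u and u R v but not s R v.
R is not euclidean: t R u and t R t but not u R t.
(A) Lr ⊃ LLr is axiom 4, which corresponds to transitivity. R is not transitive — not valid.
(B) Lr ⊃ r is axiom T, which corresponds to reflexivity. R is reflexive — valid.
(C) r ⊃ LMr is axiom B; it is valid on a frame exactly when R is symmetric. R is not symmetric, so not valid.
(D) MLr ⊃ Lr is the dual of axiom 5, which corresponds to the euclidean property. R is not euclidean — not valid.

B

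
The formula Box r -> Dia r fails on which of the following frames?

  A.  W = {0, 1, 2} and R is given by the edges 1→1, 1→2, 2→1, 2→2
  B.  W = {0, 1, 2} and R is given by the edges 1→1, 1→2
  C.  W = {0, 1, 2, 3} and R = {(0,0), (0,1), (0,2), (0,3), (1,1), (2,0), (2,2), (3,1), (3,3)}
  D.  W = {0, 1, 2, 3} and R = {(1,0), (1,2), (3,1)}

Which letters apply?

The schema Box r -> Dia r is axiom D; it is valid on a frame iff R is serial.
(A) R is not serial (0 has no R-successor), so the schema fails here.
(B) R is not serial (0 has no R-successor), so the schema fails here.
(C) R is serial (every world has an R-successor), so the schema is valid here.
(D) R is not serial (0 has no R-successor), so the schema fails here.

A, B, D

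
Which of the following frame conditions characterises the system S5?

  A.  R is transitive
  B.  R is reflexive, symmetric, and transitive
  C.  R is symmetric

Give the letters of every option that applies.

(A) this class determines K4, not S5.
(B) S5 is sound and complete for exactly this class.
(C) this class determines KB, not S5.

B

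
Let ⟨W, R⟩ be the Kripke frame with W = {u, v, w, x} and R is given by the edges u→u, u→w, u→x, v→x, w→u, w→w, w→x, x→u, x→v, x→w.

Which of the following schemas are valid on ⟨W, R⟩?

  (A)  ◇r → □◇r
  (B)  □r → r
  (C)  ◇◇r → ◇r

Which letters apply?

none

R is not reflexive: not v R v.
R is not transitive: u R x and x R v but not u R v.
R is not euclidean: x R u and x R v but not u R v.
(A) ◇r → □◇r (axiom 5) characterises the euclidean frames. R is not euclidean — not valid.
(B) □r → r is axiom T; it is valid on a frame exactly when R is reflexive. R is not reflexive, so not valid.
(C) ◇◇r → ◇r (the dual of axiom 4) characterises the transitive frames. R is not transitive — not valid.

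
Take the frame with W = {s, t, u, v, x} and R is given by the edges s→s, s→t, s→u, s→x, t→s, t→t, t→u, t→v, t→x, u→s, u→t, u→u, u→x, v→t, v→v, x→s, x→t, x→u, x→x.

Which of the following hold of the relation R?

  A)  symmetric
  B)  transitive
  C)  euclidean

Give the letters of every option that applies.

A

(A) symmetric: every R-edge is matched by its reverse.
(B) not transitive: s R t and t R v but not s R v.
(C) not euclidean: t R s and t R v but not s R v.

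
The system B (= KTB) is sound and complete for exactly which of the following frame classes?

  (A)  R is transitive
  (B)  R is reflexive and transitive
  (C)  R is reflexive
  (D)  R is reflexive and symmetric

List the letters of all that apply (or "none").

D

(A) this class determines K4, not B (= KTB).
(B) this class determines S4, not B (= KTB).
(C) this class determines T (= KT), not B (= KTB).
(D) B (= KTB) is sound and complete for exactly this class.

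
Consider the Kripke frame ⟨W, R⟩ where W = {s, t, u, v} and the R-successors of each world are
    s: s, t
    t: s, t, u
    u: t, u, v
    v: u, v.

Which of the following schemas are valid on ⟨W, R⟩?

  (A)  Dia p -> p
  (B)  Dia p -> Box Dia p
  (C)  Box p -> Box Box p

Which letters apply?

R is not transitive: s R t and t R u but not s R u.
R is not euclidean: t R s and t R u but not s R u.
R is not a subset of the identity: s R t with s ≠ t.
(A) Dia p -> p is valid only on frames where every R-edge is a self-loop. Here R ⊄ identity — not valid.
(B) axiom 5: valid iff R is euclidean. R is not euclidean — not valid.
(C) Box p -> Box Box p is axiom 4; it is valid on a frame exactly when R is transitive. R is not transitive, so not valid.

none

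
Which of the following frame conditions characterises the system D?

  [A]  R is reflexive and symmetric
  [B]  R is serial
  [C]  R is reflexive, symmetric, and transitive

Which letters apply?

(A) this class determines B (= KTB), not D.
(B) D is sound and complete for exactly this class.
(C) this class determines S5, not D.

B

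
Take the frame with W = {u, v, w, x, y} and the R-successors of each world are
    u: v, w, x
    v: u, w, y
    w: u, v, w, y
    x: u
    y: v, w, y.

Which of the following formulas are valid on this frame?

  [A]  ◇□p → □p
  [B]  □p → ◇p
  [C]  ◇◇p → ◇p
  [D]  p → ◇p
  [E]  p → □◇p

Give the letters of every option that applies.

B, E

R is not reflexive: not u R u.
R is symmetric: every R-edge is matched by its reverse.
R is not transitive: u R v and v R u but not u R u.
R is not euclidean: u R v and u R x but not v R x.
R is serial: every world has an R-successor.
(A) ◇□p → □p is the dual of axiom 5, which corresponds to the euclidean property. R is not euclidean — not valid.
(B) □p → ◇p is axiom D; it is valid on a frame exactly when R is serial. R is serial, so valid.
(C) the dual of axiom 4: valid iff R is transitive. R is not transitive — not valid.
(D) p → ◇p is the dual of axiom T, which corresponds to reflexivity. R is not reflexive — not valid.
(E) axiom B: valid iff R is symmetric. R is symmetric — valid.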